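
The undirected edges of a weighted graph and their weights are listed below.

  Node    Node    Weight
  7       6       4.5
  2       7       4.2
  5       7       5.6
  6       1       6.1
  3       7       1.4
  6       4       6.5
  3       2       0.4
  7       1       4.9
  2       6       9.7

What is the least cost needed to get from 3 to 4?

12.4

Enumerating some paths:
3 - 7 - 6 - 4: 1.4+4.5+6.5 = 12.4
3 - 2 - 7 - 6 - 4: 0.4+4.2+4.5+6.5 = 15.6
Cheapest is 3 - 7 - 6 - 4 at 12.4.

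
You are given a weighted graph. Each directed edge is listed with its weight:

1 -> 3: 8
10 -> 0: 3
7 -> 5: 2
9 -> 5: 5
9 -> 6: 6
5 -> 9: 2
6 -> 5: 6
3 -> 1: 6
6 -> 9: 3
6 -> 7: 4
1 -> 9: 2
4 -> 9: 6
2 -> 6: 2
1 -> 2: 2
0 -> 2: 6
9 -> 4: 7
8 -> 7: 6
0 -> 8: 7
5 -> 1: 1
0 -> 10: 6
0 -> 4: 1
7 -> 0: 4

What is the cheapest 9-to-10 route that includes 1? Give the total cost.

Best 9 to 1: 9–5–1 costing 6
Best 1 to 10: 1–2–6–7–0–10 costing 18
Total via 1: 6 + 18 = 24.

24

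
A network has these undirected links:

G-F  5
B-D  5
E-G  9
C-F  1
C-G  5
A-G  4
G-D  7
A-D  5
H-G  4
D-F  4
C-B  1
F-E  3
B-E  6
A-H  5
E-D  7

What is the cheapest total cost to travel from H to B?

10

Settle nodes by increasing distance from H:
H: 0
G: 4  (via H)
A: 5  (via H)
C: 9  (via G)
F: 9  (via G)
B: 10  (via C)
Shortest route: H–G–C–B = 10.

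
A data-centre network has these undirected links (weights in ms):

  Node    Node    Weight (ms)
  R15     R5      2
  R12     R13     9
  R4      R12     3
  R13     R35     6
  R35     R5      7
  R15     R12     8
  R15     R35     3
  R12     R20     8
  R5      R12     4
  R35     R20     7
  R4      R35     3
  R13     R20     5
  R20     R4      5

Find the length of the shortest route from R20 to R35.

Candidate routes:
R20 → R35: 7 = 7
R20 → R4 → R35: 5+3 = 8
The minimum is 7 ms via R20 → R35.

7 ms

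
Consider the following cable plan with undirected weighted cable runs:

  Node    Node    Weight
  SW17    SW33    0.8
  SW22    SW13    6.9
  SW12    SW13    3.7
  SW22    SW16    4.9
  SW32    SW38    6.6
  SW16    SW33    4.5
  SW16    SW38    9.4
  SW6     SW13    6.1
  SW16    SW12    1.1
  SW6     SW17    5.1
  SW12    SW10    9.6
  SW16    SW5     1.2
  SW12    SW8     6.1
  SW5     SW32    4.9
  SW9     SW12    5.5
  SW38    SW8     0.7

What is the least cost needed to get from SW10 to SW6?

19.4

Settle nodes by increasing distance from SW10:
SW10: 0
SW12: 9.6  (via SW10)
SW16: 10.7  (via SW12)
SW5: 11.9  (via SW16)
SW13: 13.3  (via SW12)
SW9: 15.1  (via SW12)
SW33: 15.2  (via SW16)
SW22: 15.6  (via SW16)
SW8: 15.7  (via SW12)
SW17: 16  (via SW33)
SW38: 16.4  (via SW8)
SW32: 16.8  (via SW5)
SW6: 19.4  (via SW13)
Shortest route: SW10 → SW12 → SW13 → SW6 = 19.4.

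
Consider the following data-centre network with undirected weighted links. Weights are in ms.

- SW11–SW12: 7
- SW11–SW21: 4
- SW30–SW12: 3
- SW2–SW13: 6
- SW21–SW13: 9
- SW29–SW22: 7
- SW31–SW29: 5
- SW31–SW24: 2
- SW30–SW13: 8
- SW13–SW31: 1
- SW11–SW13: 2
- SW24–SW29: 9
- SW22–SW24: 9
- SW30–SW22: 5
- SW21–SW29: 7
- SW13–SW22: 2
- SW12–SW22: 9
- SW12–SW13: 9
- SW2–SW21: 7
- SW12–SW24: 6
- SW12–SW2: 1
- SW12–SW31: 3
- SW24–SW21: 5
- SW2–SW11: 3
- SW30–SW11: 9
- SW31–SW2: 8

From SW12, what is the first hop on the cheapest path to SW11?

SW2

Enumerating some paths:
SW12–SW2–SW11: 1+3 = 4
SW12–SW11: 7 = 7
SW12–SW31–SW13–SW11: 3+1+2 = 6
The minimum is 4 ms via SW12–SW2–SW11.
So from SW12 the first move is to SW2.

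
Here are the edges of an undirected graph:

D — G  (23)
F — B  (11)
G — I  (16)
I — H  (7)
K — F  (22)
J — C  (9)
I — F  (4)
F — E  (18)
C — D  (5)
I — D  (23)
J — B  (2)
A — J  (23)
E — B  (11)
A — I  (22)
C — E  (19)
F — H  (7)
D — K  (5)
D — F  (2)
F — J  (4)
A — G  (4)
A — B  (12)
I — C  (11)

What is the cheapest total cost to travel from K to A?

25

Settle nodes by increasing distance from K:
K: 0
D: 5  (via K)
F: 7  (via D)
C: 10  (via D)
I: 11  (via F)
J: 11  (via F)
B: 13  (via J)
H: 14  (via F)
E: 24  (via B)
A: 25  (via B)
Shortest route: K → D → F → J → B → A = 25.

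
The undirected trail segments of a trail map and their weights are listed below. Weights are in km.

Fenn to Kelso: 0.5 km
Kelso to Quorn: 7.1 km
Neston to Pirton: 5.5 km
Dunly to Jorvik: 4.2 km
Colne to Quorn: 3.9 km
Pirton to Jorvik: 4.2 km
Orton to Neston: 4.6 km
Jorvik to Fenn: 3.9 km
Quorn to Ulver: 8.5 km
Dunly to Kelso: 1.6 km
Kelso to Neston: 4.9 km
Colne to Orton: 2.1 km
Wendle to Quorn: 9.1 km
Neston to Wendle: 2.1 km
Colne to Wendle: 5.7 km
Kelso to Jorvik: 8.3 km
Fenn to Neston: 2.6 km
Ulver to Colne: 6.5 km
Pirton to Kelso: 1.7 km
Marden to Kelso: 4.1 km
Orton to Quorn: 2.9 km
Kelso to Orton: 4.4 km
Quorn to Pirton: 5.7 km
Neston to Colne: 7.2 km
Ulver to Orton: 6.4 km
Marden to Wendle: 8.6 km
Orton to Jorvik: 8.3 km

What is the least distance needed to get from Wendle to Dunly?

6.8 km

Enumerating some paths:
Wendle–Neston–Fenn–Kelso–Dunly: 2.1+2.6+0.5+1.6 = 6.8
Wendle–Neston–Pirton–Kelso–Dunly: 2.1+5.5+1.7+1.6 = 10.9
Wendle–Neston–Kelso–Dunly: 2.1+4.9+1.6 = 8.6
Wendle–Neston–Orton–Kelso–Dunly: 2.1+4.6+4.4+1.6 = 12.7
Cheapest is Wendle–Neston–Fenn–Kelso–Dunly at 6.8 km.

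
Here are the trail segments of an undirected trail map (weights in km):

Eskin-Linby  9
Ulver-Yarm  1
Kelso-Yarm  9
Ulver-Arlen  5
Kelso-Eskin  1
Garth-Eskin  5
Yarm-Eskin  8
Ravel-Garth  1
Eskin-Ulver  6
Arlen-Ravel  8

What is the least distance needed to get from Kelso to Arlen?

12 km

Compare a few routes:
Kelso - Yarm - Ulver - Arlen: 9+1+5 = 15
Kelso - Eskin - Ulver - Arlen: 1+6+5 = 12
Kelso - Eskin - Garth - Ravel - Arlen: 1+5+1+8 = 15
Kelso - Eskin - Yarm - Ulver - Arlen: 1+8+1+5 = 15
The minimum is 12 km via Kelso - Eskin - Ulver - Arlen.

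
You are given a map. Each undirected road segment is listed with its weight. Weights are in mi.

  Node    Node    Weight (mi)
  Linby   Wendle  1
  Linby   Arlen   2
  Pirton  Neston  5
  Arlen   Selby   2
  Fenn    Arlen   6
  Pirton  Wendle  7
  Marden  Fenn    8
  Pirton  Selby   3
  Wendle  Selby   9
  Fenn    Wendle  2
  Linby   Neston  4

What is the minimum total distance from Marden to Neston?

Enumerating some paths:
Marden → Fenn → Wendle → Linby → Neston: 8+2+1+4 = 15
Marden → Fenn → Arlen → Linby → Neston: 8+6+2+4 = 20
Cheapest is Marden → Fenn → Wendle → Linby → Neston at 15 mi.

15 mi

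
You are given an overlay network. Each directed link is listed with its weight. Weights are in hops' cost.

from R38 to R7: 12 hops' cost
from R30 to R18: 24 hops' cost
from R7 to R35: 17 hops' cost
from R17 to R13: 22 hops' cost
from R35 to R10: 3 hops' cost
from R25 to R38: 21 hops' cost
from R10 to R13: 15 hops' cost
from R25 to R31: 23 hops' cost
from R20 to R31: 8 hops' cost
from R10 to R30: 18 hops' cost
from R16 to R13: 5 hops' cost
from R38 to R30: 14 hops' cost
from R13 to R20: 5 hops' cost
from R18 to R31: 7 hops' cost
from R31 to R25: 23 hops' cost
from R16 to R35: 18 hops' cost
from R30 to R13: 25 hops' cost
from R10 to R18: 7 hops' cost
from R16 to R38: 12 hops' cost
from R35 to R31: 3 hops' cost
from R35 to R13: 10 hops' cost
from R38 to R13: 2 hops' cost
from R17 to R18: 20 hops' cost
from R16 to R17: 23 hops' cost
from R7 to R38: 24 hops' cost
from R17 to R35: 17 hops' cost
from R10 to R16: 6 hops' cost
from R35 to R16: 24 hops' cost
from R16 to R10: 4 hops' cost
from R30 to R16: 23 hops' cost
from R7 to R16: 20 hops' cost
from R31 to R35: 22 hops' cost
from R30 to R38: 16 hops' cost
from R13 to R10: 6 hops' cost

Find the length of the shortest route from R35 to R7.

Settle nodes by increasing distance from R35:
R35: 0
R31: 3  (via R35)
R10: 3  (via R35)
R16: 9  (via R10)
R18: 10  (via R10)
R13: 10  (via R35)
R20: 15  (via R13)
R30: 21  (via R10)
R38: 21  (via R16)
R25: 26  (via R31)
R17: 32  (via R16)
R7: 33  (via R38)
Shortest route: R35 → R10 → R16 → R38 → R7 = 33 hops' cost.

33 hops' cost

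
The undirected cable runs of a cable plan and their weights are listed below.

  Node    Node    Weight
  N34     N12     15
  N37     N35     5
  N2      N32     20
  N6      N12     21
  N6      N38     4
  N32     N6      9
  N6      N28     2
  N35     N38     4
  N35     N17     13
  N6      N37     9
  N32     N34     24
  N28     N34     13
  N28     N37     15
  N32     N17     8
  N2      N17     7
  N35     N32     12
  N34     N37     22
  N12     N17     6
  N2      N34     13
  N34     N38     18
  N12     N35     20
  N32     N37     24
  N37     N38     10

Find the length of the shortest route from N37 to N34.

Compare a few routes:
N37 → N34: 22 = 22
N37 → N6 → N28 → N34: 9+2+13 = 24
The minimum is 22 via N37 → N34.

22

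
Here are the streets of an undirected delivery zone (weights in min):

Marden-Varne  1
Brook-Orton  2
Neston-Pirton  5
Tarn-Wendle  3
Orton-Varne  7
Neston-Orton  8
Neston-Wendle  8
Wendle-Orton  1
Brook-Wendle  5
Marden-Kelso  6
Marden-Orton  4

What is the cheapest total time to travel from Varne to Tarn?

9 min

Running Dijkstra from Varne:
Varne: 0
Marden: 1  (via Varne)
Orton: 5  (via Marden)
Wendle: 6  (via Orton)
Kelso: 7  (via Marden)
Brook: 7  (via Orton)
Tarn: 9  (via Wendle)
Shortest route: Varne → Marden → Orton → Wendle → Tarn = 9 min.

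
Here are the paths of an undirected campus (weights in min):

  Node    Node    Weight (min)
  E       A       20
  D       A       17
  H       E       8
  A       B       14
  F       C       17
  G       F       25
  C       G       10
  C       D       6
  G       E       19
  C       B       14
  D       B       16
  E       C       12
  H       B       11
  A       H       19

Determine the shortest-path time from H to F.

Running Dijkstra from H:
H: 0
E: 8  (via H)
B: 11  (via H)
A: 19  (via H)
C: 20  (via E)
D: 26  (via C)
G: 27  (via E)
F: 37  (via C)
Shortest route: H → E → C → F = 37 min.

37 min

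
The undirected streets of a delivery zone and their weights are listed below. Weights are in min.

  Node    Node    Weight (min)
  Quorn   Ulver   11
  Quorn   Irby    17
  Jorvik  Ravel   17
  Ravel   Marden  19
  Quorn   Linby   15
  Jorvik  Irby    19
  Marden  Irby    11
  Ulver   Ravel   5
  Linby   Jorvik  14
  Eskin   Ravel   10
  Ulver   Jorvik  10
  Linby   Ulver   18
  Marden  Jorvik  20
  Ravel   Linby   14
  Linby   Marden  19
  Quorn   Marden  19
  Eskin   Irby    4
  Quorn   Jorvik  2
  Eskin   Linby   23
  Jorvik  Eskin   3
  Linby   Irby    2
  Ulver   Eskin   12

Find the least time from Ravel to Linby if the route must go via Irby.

Best Ravel to Irby: Ravel → Eskin → Irby costing 14
Best Irby to Linby: Irby → Linby costing 2
Total via Irby: 14 + 2 = 16 min.

16 min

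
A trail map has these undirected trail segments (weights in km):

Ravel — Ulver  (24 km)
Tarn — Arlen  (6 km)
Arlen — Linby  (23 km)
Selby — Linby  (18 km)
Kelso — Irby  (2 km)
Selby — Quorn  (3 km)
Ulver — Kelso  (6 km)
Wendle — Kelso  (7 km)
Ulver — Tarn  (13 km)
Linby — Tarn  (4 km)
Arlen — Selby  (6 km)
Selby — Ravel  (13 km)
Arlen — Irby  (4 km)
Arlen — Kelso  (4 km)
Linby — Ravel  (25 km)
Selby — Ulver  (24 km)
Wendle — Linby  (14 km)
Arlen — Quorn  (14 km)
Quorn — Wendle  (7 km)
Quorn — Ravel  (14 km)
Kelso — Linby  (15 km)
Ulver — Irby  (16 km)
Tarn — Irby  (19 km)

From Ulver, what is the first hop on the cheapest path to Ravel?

Candidate routes:
Ulver → Ravel: 24 = 24
Ulver → Kelso → Irby → Arlen → Selby → Ravel: 6+2+4+6+13 = 31
Ulver → Kelso → Arlen → Selby → Ravel: 6+4+6+13 = 29
The minimum is 24 km via Ulver → Ravel.
So from Ulver the first move is to Ravel.

Ravel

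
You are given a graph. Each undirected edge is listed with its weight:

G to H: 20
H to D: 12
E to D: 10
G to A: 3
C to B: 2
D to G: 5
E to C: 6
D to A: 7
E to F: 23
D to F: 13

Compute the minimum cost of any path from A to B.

25

Shortest distances from A:
A: 0
G: 3  (via A)
D: 7  (via A)
E: 17  (via D)
H: 19  (via D)
F: 20  (via D)
C: 23  (via E)
B: 25  (via C)
Shortest route: A–D–E–C–B = 25.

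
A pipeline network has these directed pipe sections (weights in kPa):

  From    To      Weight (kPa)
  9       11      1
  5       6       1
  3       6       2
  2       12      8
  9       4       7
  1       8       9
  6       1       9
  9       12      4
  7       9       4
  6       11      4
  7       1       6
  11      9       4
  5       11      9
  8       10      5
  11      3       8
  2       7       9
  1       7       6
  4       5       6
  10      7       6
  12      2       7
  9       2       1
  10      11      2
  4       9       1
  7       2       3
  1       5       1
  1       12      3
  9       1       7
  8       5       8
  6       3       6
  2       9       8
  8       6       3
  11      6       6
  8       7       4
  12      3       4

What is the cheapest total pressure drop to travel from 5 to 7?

16 kPa

Compare a few routes:
5 → 6 → 1 → 7: 1+9+6 = 16
5 → 6 → 11 → 9 → 2 → 7: 1+4+4+1+9 = 19
5 → 6 → 11 → 9 → 1 → 7: 1+4+4+7+6 = 22
Cheapest is 5 → 6 → 1 → 7 at 16 kPa.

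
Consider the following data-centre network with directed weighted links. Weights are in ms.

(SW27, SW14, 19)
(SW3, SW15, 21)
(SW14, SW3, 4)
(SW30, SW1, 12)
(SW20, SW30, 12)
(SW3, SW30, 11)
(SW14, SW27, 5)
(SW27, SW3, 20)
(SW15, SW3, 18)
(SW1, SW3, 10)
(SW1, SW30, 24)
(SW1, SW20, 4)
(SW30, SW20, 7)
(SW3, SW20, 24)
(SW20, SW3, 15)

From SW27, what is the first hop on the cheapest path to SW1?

Enumerating some paths:
SW27 - SW3 - SW30 - SW1: 20+11+12 = 43
SW27 - SW14 - SW3 - SW30 - SW1: 19+4+11+12 = 46
Cheapest is SW27 - SW3 - SW30 - SW1 at 43 ms.
So from SW27 the first move is to SW3.

SW3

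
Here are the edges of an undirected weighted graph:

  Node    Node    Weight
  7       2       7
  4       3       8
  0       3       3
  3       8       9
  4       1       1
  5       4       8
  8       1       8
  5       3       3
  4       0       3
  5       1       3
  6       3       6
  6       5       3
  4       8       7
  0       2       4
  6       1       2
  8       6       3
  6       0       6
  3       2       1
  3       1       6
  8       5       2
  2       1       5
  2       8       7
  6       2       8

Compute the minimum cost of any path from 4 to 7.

13

Settle nodes by increasing distance from 4:
4: 0
1: 1  (via 4)
0: 3  (via 4)
6: 3  (via 1)
5: 4  (via 1)
2: 6  (via 1)
3: 6  (via 0)
8: 6  (via 6)
7: 13  (via 2)
Shortest route: 4–1–2–7 = 13.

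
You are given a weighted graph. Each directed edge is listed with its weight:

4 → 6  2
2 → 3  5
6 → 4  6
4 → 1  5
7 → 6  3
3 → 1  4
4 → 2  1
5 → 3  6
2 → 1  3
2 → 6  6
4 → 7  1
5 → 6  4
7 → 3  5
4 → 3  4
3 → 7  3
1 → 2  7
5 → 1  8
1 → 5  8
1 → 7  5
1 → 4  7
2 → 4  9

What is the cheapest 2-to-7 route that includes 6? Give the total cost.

Best 2 to 6: 2 → 6 costing 6
Shortest 6→7: 6 → 4 → 7 = 7
Total via 6: 6 + 7 = 13.

13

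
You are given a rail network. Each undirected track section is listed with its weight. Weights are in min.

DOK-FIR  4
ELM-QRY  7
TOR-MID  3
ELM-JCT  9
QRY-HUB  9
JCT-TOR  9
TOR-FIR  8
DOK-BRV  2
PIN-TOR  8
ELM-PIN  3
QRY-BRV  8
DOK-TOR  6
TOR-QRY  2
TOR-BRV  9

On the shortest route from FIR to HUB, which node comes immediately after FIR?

TOR

Compare a few routes:
FIR → DOK → TOR → QRY → HUB: 4+6+2+9 = 21
FIR → DOK → BRV → QRY → HUB: 4+2+8+9 = 23
FIR → TOR → QRY → HUB: 8+2+9 = 19
Cheapest is FIR → TOR → QRY → HUB at 19 min.
So from FIR the first move is to TOR.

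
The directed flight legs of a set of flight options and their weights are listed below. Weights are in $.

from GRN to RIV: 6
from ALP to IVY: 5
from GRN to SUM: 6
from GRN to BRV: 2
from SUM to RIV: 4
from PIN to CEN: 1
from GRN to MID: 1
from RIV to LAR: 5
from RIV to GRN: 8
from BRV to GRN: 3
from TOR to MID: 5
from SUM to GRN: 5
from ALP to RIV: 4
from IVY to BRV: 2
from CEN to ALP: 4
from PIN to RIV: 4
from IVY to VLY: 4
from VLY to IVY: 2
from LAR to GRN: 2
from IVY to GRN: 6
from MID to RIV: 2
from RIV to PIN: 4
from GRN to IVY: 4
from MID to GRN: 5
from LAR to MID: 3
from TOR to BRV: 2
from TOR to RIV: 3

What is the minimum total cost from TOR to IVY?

Candidate routes:
TOR - RIV - LAR - GRN - IVY: 3+5+2+4 = 14
TOR - BRV - GRN - IVY: 2+3+4 = 9
Cheapest is TOR - BRV - GRN - IVY at $9.

$9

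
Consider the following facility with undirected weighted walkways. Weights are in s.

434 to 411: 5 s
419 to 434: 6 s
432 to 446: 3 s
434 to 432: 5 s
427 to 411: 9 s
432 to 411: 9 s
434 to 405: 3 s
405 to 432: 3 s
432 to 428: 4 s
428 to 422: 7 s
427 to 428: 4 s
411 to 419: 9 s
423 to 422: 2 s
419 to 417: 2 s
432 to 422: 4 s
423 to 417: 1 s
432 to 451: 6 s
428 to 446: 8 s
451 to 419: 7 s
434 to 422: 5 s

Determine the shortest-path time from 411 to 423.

12 s

Candidate routes:
411 → 434 → 422 → 423: 5+5+2 = 12
411 → 434 → 419 → 417 → 423: 5+6+2+1 = 14
411 → 432 → 422 → 423: 9+4+2 = 15
The minimum is 12 s via 411 → 434 → 422 → 423.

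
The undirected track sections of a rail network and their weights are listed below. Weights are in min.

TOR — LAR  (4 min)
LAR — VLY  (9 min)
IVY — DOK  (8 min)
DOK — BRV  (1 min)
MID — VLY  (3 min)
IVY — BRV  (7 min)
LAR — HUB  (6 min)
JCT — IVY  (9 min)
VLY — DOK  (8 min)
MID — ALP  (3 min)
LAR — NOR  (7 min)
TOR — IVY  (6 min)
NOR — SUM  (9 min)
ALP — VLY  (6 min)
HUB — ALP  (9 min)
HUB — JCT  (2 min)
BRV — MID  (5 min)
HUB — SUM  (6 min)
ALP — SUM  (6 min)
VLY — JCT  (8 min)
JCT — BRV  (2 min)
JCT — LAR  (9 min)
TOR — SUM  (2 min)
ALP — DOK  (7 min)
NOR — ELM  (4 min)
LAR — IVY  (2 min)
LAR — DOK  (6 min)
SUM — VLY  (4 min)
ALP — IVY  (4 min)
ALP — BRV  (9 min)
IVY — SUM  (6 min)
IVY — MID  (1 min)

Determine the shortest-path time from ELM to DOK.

17 min

Candidate routes:
ELM - NOR - LAR - DOK: 4+7+6 = 17
ELM - NOR - LAR - IVY - DOK: 4+7+2+8 = 21
ELM - NOR - LAR - IVY - MID - BRV - DOK: 4+7+2+1+5+1 = 20
ELM - NOR - LAR - IVY - BRV - DOK: 4+7+2+7+1 = 21
Cheapest is ELM - NOR - LAR - DOK at 17 min.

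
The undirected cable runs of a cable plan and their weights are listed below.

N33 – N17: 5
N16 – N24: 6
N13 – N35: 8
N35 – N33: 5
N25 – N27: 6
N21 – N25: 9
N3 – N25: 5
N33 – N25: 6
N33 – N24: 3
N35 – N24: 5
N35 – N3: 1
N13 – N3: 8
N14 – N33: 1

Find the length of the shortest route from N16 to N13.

Settle nodes by increasing distance from N16:
N16: 0
N24: 6  (via N16)
N33: 9  (via N24)
N14: 10  (via N33)
N35: 11  (via N24)
N3: 12  (via N35)
N17: 14  (via N33)
N25: 15  (via N33)
N13: 19  (via N35)
Shortest route: N16–N24–N35–N13 = 19.

19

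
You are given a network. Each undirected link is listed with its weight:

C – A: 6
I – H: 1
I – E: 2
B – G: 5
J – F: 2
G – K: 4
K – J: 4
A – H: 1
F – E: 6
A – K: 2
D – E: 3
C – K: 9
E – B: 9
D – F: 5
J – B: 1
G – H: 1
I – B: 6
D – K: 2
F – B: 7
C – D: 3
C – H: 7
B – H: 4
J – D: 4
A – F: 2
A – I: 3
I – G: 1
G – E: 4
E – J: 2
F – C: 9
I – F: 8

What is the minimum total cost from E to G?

Candidate routes:
E → I → G: 2+1 = 3
E → G: 4 = 4
The minimum is 3 via E → I → G.

3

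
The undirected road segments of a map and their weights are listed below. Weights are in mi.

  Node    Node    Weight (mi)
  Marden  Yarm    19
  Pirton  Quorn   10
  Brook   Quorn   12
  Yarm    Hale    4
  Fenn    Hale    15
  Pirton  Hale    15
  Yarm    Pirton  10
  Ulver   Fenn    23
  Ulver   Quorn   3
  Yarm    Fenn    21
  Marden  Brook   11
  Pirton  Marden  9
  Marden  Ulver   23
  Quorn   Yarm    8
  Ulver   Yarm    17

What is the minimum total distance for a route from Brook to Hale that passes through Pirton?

Shortest Brook→Pirton: Brook–Marden–Pirton = 20
Shortest Pirton→Hale: Pirton–Yarm–Hale = 14
Total via Pirton: 20 + 14 = 34 mi.

34 mi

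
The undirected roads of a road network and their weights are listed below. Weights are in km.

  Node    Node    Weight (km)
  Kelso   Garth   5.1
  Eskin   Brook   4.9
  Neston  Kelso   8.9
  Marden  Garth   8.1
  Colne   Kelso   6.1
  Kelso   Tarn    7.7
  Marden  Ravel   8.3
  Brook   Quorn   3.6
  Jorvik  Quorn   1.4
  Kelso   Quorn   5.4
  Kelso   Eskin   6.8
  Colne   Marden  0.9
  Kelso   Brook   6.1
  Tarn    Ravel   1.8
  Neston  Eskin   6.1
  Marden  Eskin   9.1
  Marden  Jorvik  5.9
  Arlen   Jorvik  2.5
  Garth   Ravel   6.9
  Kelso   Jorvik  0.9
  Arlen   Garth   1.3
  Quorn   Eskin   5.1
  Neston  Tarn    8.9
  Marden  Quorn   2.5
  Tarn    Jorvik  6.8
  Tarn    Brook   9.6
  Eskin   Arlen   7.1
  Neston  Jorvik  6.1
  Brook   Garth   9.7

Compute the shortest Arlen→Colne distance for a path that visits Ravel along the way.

17.4 km

Shortest Arlen→Ravel: Arlen–Garth–Ravel = 8.2
Shortest Ravel→Colne: Ravel–Marden–Colne = 9.2
Total via Ravel: 8.2 + 9.2 = 17.4 km.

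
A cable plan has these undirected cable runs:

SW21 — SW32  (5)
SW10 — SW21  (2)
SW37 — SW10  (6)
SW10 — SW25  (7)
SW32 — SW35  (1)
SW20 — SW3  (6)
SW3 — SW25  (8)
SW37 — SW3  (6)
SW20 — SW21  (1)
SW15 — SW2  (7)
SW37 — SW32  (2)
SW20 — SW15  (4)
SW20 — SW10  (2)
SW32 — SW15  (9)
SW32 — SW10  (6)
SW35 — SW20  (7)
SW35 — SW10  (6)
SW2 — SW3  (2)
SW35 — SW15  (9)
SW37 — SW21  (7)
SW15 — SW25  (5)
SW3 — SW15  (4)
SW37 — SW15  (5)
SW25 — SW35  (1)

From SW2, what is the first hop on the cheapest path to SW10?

SW3

Candidate routes:
SW2 → SW3 → SW15 → SW20 → SW10: 2+4+4+2 = 12
SW2 → SW3 → SW20 → SW10: 2+6+2 = 10
SW2 → SW3 → SW20 → SW21 → SW10: 2+6+1+2 = 11
The minimum is 10 via SW2 → SW3 → SW20 → SW10.
So from SW2 the first move is to SW3.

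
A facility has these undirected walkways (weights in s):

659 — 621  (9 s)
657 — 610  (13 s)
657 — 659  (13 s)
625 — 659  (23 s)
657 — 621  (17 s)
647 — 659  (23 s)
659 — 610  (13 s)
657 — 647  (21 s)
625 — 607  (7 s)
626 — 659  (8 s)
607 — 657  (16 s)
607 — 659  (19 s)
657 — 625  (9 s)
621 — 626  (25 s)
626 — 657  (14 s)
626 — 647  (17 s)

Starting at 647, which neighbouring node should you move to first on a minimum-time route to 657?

Compare a few routes:
647–626–657: 17+14 = 31
647–657: 21 = 21
The minimum is 21 s via 647–657.
So from 647 the first move is to 657.

657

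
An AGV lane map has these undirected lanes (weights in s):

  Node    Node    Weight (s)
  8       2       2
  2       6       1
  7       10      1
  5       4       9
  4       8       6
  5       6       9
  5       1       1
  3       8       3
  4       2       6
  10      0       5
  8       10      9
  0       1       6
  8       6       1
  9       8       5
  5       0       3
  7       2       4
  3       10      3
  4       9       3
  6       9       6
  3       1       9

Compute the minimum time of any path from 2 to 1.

11 s

Shortest distances from 2:
2: 0
6: 1  (via 2)
8: 2  (via 2)
7: 4  (via 2)
3: 5  (via 8)
10: 5  (via 7)
4: 6  (via 2)
9: 7  (via 6)
0: 10  (via 10)
5: 10  (via 6)
1: 11  (via 5)
Shortest route: 2 → 6 → 5 → 1 = 11 s.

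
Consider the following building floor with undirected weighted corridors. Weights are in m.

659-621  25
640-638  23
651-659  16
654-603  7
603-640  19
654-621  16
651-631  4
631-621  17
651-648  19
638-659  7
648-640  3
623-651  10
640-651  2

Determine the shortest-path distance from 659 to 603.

Shortest distances from 659:
659: 0
638: 7  (via 659)
651: 16  (via 659)
640: 18  (via 651)
631: 20  (via 651)
648: 21  (via 640)
621: 25  (via 659)
623: 26  (via 651)
603: 37  (via 640)
Shortest route: 659 → 651 → 640 → 603 = 37 m.

37 m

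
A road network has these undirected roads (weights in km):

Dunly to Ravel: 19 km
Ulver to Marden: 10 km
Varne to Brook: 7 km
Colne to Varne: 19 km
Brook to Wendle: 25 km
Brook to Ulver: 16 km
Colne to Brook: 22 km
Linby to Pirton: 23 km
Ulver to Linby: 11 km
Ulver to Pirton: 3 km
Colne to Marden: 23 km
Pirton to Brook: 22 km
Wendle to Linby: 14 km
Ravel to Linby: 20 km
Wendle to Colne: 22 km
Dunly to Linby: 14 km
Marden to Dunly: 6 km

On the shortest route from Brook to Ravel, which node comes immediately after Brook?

Compare a few routes:
Brook - Ulver - Linby - Ravel: 16+11+20 = 47
Brook - Ulver - Marden - Dunly - Ravel: 16+10+6+19 = 51
Cheapest is Brook - Ulver - Linby - Ravel at 47 km.
So from Brook the first move is to Ulver.

Ulver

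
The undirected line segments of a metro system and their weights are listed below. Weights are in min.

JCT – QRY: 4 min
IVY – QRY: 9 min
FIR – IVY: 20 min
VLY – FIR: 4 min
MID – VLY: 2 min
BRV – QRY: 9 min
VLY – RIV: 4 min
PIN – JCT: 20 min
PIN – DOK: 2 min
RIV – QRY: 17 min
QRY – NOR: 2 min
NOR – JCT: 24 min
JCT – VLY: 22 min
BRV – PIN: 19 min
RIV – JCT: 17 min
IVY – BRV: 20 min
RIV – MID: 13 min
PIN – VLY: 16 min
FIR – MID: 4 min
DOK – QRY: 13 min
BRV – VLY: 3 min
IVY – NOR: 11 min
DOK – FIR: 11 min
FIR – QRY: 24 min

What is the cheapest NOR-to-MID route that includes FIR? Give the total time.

Shortest NOR→FIR: NOR–QRY–BRV–VLY–FIR = 18
Best FIR to MID: FIR–MID costing 4
Total via FIR: 18 + 4 = 22 min.

22 min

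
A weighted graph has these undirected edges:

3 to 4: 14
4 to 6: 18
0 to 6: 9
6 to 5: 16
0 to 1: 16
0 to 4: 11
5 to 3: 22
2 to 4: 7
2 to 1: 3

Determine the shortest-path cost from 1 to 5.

Running Dijkstra from 1:
1: 0
2: 3  (via 1)
4: 10  (via 2)
0: 16  (via 1)
3: 24  (via 4)
6: 25  (via 0)
5: 41  (via 6)
Shortest route: 1–0–6–5 = 41.

41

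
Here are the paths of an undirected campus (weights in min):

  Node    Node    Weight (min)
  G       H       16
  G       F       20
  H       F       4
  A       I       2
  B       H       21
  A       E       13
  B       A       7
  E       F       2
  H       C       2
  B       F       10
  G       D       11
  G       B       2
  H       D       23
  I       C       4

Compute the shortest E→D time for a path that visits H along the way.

Best E to H: E–F–H costing 6
Best H to D: H–D costing 23
Total via H: 6 + 23 = 29 min.

29 min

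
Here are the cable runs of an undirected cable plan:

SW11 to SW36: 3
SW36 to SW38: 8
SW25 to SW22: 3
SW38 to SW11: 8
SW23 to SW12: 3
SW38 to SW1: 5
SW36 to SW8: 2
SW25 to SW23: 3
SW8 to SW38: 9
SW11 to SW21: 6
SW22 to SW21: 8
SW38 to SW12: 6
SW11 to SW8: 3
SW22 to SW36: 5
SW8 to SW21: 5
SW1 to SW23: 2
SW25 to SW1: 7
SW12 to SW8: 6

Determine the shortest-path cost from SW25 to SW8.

Settle nodes by increasing distance from SW25:
SW25: 0
SW22: 3  (via SW25)
SW23: 3  (via SW25)
SW1: 5  (via SW23)
SW12: 6  (via SW23)
SW36: 8  (via SW22)
SW8: 10  (via SW36)
Shortest route: SW25 → SW22 → SW36 → SW8 = 10.

10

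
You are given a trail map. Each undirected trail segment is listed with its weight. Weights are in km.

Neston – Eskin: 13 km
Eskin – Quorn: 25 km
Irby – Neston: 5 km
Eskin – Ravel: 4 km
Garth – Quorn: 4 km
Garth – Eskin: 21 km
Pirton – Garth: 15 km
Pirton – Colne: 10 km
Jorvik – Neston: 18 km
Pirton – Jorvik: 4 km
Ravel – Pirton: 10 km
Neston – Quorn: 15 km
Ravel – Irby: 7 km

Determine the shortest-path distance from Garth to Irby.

Enumerating some paths:
Garth → Quorn → Neston → Irby: 4+15+5 = 24
Garth → Pirton → Ravel → Irby: 15+10+7 = 32
Garth → Eskin → Ravel → Irby: 21+4+7 = 32
The minimum is 24 km via Garth → Quorn → Neston → Irby.

24 km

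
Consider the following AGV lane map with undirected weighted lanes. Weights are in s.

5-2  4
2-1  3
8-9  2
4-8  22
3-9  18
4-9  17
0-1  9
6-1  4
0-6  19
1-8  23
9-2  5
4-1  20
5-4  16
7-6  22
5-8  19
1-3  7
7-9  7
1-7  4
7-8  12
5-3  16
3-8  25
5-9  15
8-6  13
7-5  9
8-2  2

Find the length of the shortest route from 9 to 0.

Settle nodes by increasing distance from 9:
9: 0
8: 2  (via 9)
2: 4  (via 8)
1: 7  (via 2)
7: 7  (via 9)
5: 8  (via 2)
6: 11  (via 1)
3: 14  (via 1)
0: 16  (via 1)
Shortest route: 9–8–2–1–0 = 16 s.

16 s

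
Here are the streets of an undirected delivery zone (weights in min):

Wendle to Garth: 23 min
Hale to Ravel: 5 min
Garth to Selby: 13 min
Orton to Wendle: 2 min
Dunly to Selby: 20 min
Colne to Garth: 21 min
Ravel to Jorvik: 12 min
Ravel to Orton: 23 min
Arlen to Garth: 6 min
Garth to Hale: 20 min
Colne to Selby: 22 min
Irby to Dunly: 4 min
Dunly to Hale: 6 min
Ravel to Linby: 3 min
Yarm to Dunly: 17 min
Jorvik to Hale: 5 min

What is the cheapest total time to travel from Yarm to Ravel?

Candidate routes:
Yarm → Dunly → Hale → Jorvik → Ravel: 17+6+5+12 = 40
Yarm → Dunly → Hale → Ravel: 17+6+5 = 28
The minimum is 28 min via Yarm → Dunly → Hale → Ravel.

28 min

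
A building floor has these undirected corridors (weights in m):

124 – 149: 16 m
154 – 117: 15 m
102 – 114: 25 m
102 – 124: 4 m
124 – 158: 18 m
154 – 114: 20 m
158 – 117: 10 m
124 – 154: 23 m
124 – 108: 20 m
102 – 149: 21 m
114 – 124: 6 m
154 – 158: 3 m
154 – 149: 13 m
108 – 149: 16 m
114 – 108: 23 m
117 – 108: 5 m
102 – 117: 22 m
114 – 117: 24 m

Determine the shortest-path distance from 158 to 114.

23 m

Compare a few routes:
158 - 124 - 114: 18+6 = 24
158 - 154 - 124 - 114: 3+23+6 = 32
158 - 154 - 114: 3+20 = 23
Cheapest is 158 - 154 - 114 at 23 m.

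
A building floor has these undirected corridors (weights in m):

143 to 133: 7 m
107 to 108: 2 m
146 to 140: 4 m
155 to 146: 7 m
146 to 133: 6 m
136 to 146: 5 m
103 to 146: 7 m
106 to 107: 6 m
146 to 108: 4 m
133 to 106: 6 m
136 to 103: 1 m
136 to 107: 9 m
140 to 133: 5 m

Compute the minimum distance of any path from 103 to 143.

19 m

Enumerating some paths:
103–136–146–133–143: 1+5+6+7 = 19
103–146–133–143: 7+6+7 = 20
The minimum is 19 m via 103–136–146–133–143.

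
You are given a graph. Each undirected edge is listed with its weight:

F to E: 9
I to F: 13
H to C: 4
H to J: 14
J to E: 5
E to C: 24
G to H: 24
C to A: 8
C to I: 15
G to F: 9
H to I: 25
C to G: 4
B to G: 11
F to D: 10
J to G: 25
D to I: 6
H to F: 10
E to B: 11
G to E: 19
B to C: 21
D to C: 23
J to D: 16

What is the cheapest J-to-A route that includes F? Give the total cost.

Shortest J→F: J → E → F = 14
Best F to A: F → G → C → A costing 21
Total via F: 14 + 21 = 35.

35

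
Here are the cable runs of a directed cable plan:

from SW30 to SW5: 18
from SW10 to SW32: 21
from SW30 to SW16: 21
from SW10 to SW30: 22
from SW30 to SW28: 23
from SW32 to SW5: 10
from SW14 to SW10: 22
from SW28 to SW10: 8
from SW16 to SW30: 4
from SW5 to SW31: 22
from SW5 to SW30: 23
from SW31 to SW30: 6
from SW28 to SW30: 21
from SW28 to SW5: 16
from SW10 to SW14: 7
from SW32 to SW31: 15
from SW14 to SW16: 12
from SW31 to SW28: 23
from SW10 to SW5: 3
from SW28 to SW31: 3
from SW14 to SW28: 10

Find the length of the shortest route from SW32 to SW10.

Shortest distances from SW32:
SW32: 0
SW5: 10  (via SW32)
SW31: 15  (via SW32)
SW30: 21  (via SW31)
SW28: 38  (via SW31)
SW16: 42  (via SW30)
SW10: 46  (via SW28)
Shortest route: SW32–SW31–SW28–SW10 = 46.

46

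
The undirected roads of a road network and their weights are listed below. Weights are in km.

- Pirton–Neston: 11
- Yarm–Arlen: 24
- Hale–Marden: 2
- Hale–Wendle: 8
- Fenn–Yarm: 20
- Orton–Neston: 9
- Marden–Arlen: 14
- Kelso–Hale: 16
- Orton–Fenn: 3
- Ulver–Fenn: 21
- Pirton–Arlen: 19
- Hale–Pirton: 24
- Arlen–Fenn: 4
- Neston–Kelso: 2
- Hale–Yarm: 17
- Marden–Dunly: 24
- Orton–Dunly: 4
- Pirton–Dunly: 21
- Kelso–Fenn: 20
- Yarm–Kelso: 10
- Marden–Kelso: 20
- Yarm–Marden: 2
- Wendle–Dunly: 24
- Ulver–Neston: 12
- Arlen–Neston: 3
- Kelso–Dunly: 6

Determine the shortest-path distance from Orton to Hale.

Running Dijkstra from Orton:
Orton: 0
Fenn: 3  (via Orton)
Dunly: 4  (via Orton)
Arlen: 7  (via Fenn)
Neston: 9  (via Orton)
Kelso: 10  (via Dunly)
Pirton: 20  (via Neston)
Yarm: 20  (via Kelso)
Marden: 21  (via Arlen)
Ulver: 21  (via Neston)
Hale: 23  (via Marden)
Shortest route: Orton → Fenn → Arlen → Marden → Hale = 23 km.

23 km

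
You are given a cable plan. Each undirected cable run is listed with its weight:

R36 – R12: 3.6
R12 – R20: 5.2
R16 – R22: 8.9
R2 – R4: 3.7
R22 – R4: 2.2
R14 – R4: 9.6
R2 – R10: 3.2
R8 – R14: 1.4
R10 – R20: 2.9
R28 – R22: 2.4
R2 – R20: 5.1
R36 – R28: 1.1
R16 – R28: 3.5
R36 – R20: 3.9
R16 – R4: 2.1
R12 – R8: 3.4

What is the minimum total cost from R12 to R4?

Candidate routes:
R12 - R36 - R28 - R16 - R4: 3.6+1.1+3.5+2.1 = 10.3
R12 - R36 - R28 - R22 - R4: 3.6+1.1+2.4+2.2 = 9.3
The minimum is 9.3 via R12 - R36 - R28 - R22 - R4.

9.3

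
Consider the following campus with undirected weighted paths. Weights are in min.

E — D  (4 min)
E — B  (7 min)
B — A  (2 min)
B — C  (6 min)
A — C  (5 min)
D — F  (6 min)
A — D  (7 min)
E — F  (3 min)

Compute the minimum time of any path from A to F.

12 min

Candidate routes:
A–B–E–F: 2+7+3 = 12
A–D–F: 7+6 = 13
A–D–E–F: 7+4+3 = 14
The minimum is 12 min via A–B–E–F.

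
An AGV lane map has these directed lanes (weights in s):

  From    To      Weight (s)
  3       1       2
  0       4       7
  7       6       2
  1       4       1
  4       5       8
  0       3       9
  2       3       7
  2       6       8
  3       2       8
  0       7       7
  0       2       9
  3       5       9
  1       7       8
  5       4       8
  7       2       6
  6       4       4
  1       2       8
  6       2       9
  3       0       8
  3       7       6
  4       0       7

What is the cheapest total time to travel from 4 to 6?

Shortest distances from 4:
4: 0
0: 7  (via 4)
5: 8  (via 4)
7: 14  (via 0)
2: 16  (via 0)
3: 16  (via 0)
6: 16  (via 7)
Shortest route: 4–0–7–6 = 16 s.

16 s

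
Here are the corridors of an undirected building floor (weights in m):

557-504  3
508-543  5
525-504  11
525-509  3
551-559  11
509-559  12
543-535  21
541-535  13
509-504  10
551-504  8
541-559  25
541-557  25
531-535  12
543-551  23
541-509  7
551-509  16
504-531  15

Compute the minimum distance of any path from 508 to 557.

39 m

Running Dijkstra from 508:
508: 0
543: 5  (via 508)
535: 26  (via 543)
551: 28  (via 543)
504: 36  (via 551)
531: 38  (via 535)
541: 39  (via 535)
557: 39  (via 504)
Shortest route: 508 → 543 → 551 → 504 → 557 = 39 m.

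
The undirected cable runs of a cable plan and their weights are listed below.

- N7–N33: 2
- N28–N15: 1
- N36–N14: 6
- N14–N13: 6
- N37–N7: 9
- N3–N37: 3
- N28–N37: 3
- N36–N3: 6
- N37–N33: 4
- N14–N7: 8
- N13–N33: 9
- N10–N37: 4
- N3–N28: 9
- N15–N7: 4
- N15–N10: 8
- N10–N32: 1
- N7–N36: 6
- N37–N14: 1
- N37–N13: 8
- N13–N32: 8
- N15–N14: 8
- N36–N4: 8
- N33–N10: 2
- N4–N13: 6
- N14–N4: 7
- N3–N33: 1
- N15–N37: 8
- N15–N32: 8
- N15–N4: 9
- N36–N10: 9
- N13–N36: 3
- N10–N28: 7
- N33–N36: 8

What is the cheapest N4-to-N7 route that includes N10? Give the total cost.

Best N4 to N10: N4–N14–N37–N10 costing 12
Shortest N10→N7: N10–N33–N7 = 4
Total via N10: 12 + 4 = 16.

16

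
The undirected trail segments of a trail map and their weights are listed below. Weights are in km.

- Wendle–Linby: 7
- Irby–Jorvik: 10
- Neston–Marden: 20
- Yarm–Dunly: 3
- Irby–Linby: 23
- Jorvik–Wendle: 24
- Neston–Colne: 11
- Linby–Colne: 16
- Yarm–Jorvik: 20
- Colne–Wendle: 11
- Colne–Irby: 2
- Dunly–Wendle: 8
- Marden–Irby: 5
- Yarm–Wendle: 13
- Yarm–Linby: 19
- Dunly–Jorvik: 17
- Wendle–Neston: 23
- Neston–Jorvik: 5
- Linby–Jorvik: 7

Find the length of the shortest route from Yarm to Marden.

29 km

Compare a few routes:
Yarm - Jorvik - Irby - Marden: 20+10+5 = 35
Yarm - Dunly - Jorvik - Irby - Marden: 3+17+10+5 = 35
Yarm - Wendle - Colne - Irby - Marden: 13+11+2+5 = 31
Yarm - Dunly - Wendle - Colne - Irby - Marden: 3+8+11+2+5 = 29
The minimum is 29 km via Yarm - Dunly - Wendle - Colne - Irby - Marden.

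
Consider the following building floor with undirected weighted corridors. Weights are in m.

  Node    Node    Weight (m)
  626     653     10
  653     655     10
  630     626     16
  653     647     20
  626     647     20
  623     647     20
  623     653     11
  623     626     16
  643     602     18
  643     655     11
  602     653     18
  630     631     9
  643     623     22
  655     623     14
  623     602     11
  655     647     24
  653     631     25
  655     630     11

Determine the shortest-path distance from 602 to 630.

Settle nodes by increasing distance from 602:
602: 0
623: 11  (via 602)
643: 18  (via 602)
653: 18  (via 602)
655: 25  (via 623)
626: 27  (via 623)
647: 31  (via 623)
630: 36  (via 655)
Shortest route: 602–623–655–630 = 36 m.

36 m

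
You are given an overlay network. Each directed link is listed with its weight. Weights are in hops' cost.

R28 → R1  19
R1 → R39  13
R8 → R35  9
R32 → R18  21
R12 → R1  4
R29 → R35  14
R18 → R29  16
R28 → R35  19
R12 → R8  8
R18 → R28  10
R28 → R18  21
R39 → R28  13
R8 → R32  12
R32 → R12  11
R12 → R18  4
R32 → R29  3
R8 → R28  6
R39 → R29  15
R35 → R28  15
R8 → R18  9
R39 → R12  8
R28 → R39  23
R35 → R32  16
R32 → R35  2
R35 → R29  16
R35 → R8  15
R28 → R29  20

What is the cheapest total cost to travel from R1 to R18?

25 hops' cost

Shortest distances from R1:
R1: 0
R39: 13  (via R1)
R12: 21  (via R39)
R18: 25  (via R12)
Shortest route: R1–R39–R12–R18 = 25 hops' cost.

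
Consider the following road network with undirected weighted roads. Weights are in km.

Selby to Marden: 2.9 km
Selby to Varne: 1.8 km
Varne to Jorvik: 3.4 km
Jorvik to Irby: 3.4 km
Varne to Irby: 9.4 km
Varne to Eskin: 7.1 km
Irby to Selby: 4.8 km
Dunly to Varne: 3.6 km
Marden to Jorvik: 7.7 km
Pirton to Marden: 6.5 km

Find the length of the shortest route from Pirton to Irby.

14.2 km

Compare a few routes:
Pirton → Marden → Selby → Varne → Irby: 6.5+2.9+1.8+9.4 = 20.6
Pirton → Marden → Jorvik → Irby: 6.5+7.7+3.4 = 17.6
Pirton → Marden → Selby → Irby: 6.5+2.9+4.8 = 14.2
Pirton → Marden → Selby → Varne → Jorvik → Irby: 6.5+2.9+1.8+3.4+3.4 = 18
Cheapest is Pirton → Marden → Selby → Irby at 14.2 km.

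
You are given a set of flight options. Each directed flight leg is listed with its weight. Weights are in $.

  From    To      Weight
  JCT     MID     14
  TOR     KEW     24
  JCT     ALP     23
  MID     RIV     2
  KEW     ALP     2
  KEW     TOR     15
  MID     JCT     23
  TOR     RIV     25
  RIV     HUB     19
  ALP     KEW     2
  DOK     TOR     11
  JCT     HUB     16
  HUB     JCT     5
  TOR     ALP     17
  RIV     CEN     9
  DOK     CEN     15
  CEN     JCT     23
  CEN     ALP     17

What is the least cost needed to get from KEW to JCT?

Shortest distances from KEW:
KEW: 0
ALP: 2  (via KEW)
TOR: 15  (via KEW)
RIV: 40  (via TOR)
CEN: 49  (via RIV)
HUB: 59  (via RIV)
JCT: 64  (via HUB)
Shortest route: KEW–TOR–RIV–HUB–JCT = $64.

$64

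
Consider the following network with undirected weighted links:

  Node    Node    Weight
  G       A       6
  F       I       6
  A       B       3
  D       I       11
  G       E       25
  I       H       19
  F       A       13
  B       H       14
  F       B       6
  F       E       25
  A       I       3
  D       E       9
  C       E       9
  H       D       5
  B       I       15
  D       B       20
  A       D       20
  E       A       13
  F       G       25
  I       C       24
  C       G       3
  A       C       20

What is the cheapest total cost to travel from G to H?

23

Candidate routes:
G → A → I → D → H: 6+3+11+5 = 25
G → A → B → H: 6+3+14 = 23
Cheapest is G → A → B → H at 23.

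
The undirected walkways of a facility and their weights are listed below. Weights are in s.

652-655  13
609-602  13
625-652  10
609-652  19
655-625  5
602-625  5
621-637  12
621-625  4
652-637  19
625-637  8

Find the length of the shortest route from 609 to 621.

Shortest distances from 609:
609: 0
602: 13  (via 609)
625: 18  (via 602)
652: 19  (via 609)
621: 22  (via 625)
Shortest route: 609–602–625–621 = 22 s.

22 s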